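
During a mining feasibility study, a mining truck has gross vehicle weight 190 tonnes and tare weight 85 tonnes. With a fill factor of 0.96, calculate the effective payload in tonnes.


100.8 tonnes

Maximum payload = gross - tare
= 190 - 85 = 105 tonnes
Effective payload = max payload * fill factor
= 105 * 0.96
= 100.8 tonnes


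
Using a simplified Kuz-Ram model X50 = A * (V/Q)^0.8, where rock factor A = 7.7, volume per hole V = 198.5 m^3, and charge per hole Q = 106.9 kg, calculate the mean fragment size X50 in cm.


12.6333 cm

Compute V/Q:
V/Q = 198.5 / 106.9 = 1.856875585
Raise to the power 0.8:
(V/Q)^0.8 = 1.856875585^0.8 = 1.640688918
Multiply by A:
X50 = 7.7 * 1.640688918
= 12.6333 cm


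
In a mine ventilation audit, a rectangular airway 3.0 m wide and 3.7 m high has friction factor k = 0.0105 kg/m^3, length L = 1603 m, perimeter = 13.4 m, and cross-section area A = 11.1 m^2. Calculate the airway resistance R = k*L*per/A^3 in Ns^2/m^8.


0.1649 Ns^2/m^8

Compute the numerator:
k * L * per = 0.0105 * 1603 * 13.4
= 225.5421
Compute the denominator:
A^3 = 11.1^3 = 1367.631
Resistance:
R = 225.5421 / 1367.631
= 0.1649 Ns^2/m^8


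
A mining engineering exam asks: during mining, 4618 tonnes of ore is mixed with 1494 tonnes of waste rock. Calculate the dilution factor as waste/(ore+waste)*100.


Total material = ore + waste
= 4618 + 1494 = 6112 tonnes
Dilution = waste / total * 100
= 1494 / 6112 * 100
= 0.2444371728 * 100
= 24.4437%

24.4437%


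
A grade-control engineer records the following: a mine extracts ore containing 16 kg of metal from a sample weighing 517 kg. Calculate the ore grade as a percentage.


3.0948%

Ore grade = (metal mass / ore mass) * 100
= (16 / 517) * 100
= 0.03094777563 * 100
= 3.0948%


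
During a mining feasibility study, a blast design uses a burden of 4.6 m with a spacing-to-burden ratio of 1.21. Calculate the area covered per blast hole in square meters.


First, find the spacing:
Spacing = burden * ratio = 4.6 * 1.21
= 5.566 m
Then, calculate the area:
Area = burden * spacing = 4.6 * 5.566
= 25.6036 m^2

25.6036 m^2


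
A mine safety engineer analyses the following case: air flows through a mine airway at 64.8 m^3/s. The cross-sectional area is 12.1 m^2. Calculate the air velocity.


5.3554 m/s

Velocity = flow rate / cross-sectional area
= 64.8 / 12.1
= 5.3554 m/s


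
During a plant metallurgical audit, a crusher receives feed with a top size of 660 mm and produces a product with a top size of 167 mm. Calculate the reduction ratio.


3.9521

Reduction ratio = feed size / product size
= 660 / 167
= 3.9521


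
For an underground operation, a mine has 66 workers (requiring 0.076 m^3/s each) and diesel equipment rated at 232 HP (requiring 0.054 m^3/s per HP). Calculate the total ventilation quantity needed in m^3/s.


17.544 m^3/s

Airflow for workers:
Q_people = 66 * 0.076 = 5.016 m^3/s
Airflow for diesel equipment:
Q_diesel = 232 * 0.054 = 12.528 m^3/s
Total ventilation:
Q_total = 5.016 + 12.528
= 17.544 m^3/s


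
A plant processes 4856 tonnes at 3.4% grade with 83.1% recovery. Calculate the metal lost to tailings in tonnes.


Total metal in feed:
= 4856 * 3.4 / 100 = 165.104 tonnes
Metal recovered:
= 165.104 * 83.1 / 100 = 137.201424 tonnes
Metal lost to tailings:
= 165.104 - 137.201424
= 27.9026 tonnes

27.9026 tonnes


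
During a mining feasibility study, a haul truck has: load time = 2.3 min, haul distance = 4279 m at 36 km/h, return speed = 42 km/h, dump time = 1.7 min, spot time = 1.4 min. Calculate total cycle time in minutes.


18.6445 min

Convert haul speed to m/min: 36 * 1000/60 = 600 m/min
Haul time = 4279 / 600 = 7.131666667 min
Convert return speed to m/min: 42 * 1000/60 = 700 m/min
Return time = 4279 / 700 = 6.112857143 min
Total cycle time:
= 2.3 + 7.131666667 + 1.7 + 6.112857143 + 1.4
= 18.6445 min


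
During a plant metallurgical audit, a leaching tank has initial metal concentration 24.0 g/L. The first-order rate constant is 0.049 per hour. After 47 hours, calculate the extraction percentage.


Compute the exponent:
-k * t = -0.049 * 47 = -2.303
Remaining concentration:
C = 24.0 * exp(-2.303)
= 24.0 * 0.09995851791
= 2.39900443 g/L
Extracted = 24.0 - 2.39900443 = 21.60099557 g/L
Extraction % = 21.60099557 / 24.0 * 100
= 90.0041%

90.0041%


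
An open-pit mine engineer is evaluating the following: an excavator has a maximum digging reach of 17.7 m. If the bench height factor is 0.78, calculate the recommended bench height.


Bench height = reach * factor
= 17.7 * 0.78
= 13.806 m

13.806 m


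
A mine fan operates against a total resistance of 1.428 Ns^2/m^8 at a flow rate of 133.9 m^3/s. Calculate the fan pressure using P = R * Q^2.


Compute Q^2:
Q^2 = 133.9^2 = 17929.21
Compute pressure:
P = R * Q^2 = 1.428 * 17929.21
= 25602.9119 Pa

25602.9119 Pa


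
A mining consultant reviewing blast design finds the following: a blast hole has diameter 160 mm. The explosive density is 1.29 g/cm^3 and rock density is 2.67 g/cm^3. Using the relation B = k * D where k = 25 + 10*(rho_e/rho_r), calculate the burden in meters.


4.773 m

First, compute k:
rho_e / rho_r = 1.29 / 2.67 = 0.4831460674
k = 25 + 10 * 0.4831460674 = 29.83146067
Then, compute burden:
B = k * D / 1000 = 29.83146067 * 160 / 1000
= 4773.033708 / 1000
= 4.773 m


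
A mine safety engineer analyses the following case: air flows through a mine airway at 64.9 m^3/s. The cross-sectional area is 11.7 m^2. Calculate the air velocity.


Velocity = flow rate / cross-sectional area
= 64.9 / 11.7
= 5.547 m/s

5.547 m/s


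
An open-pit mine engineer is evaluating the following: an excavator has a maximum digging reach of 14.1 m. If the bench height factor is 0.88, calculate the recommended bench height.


12.408 m

Bench height = reach * factor
= 14.1 * 0.88
= 12.408 m


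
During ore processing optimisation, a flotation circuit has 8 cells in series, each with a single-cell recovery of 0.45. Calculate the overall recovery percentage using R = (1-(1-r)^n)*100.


99.1627%

Complement of single-cell recovery:
1 - r = 1 - 0.45 = 0.55
Raise to power n:
(1 - r)^8 = 0.55^8 = 0.008373393789
Overall recovery:
R = (1 - 0.008373393789) * 100
= 99.1627%


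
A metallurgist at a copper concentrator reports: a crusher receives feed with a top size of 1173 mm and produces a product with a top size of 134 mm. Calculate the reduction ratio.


8.7537

Reduction ratio = feed size / product size
= 1173 / 134
= 8.7537


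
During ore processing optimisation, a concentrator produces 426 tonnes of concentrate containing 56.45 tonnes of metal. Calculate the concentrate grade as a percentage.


13.2512%

Grade = (metal in concentrate / concentrate mass) * 100
= (56.45 / 426) * 100
= 0.1325117371 * 100
= 13.2512%


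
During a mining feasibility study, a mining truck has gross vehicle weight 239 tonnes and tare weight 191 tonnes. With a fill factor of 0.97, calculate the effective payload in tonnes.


Maximum payload = gross - tare
= 239 - 191 = 48 tonnes
Effective payload = max payload * fill factor
= 48 * 0.97
= 46.56 tonnes

46.56 tonnes


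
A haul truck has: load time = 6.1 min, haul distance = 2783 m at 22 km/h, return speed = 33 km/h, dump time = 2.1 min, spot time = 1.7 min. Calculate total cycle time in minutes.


Convert haul speed to m/min: 22 * 1000/60 = 366.6666667 m/min
Haul time = 2783 / 366.6666667 = 7.59 min
Convert return speed to m/min: 33 * 1000/60 = 550 m/min
Return time = 2783 / 550 = 5.06 min
Total cycle time:
= 6.1 + 7.59 + 2.1 + 5.06 + 1.7
= 22.55 min

22.55 min


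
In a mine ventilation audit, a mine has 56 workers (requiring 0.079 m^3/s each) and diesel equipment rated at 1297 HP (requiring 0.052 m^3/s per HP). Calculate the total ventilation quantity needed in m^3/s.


Airflow for workers:
Q_people = 56 * 0.079 = 4.424 m^3/s
Airflow for diesel equipment:
Q_diesel = 1297 * 0.052 = 67.444 m^3/s
Total ventilation:
Q_total = 4.424 + 67.444
= 71.868 m^3/s

71.868 m^3/s


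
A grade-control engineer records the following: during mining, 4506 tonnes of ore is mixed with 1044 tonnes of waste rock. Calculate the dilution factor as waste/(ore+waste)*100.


Total material = ore + waste
= 4506 + 1044 = 5550 tonnes
Dilution = waste / total * 100
= 1044 / 5550 * 100
= 0.1881081081 * 100
= 18.8108%

18.8108%


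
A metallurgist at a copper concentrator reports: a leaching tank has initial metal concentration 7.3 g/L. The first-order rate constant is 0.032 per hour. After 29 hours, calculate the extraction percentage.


60.4656%

Compute the exponent:
-k * t = -0.032 * 29 = -0.928
Remaining concentration:
C = 7.3 * exp(-0.928)
= 7.3 * 0.3953436074
= 2.886008334 g/L
Extracted = 7.3 - 2.886008334 = 4.413991666 g/L
Extraction % = 4.413991666 / 7.3 * 100
= 60.4656%


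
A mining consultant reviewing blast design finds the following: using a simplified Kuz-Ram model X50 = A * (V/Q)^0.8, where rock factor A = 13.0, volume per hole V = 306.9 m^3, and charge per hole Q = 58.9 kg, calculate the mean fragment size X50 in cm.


Compute V/Q:
V/Q = 306.9 / 58.9 = 5.210526316
Raise to the power 0.8:
(V/Q)^0.8 = 5.210526316^0.8 = 3.745460962
Multiply by A:
X50 = 13.0 * 3.745460962
= 48.691 cm

48.691 cm


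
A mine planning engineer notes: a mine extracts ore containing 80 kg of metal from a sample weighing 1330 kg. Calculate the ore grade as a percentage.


Ore grade = (metal mass / ore mass) * 100
= (80 / 1330) * 100
= 0.06015037594 * 100
= 6.015%

6.015%


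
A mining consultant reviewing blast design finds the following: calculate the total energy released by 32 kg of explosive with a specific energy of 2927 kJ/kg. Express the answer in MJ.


93.664 MJ

Energy = mass * specific_energy / 1000
= 32 * 2927 / 1000
= 93664 / 1000
= 93.664 MJ


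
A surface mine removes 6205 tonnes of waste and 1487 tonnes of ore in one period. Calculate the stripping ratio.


Stripping ratio = waste tonnage / ore tonnage
= 6205 / 1487
= 4.1728

4.1728


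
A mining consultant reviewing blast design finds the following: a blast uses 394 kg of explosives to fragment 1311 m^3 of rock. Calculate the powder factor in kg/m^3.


0.3005 kg/m^3

Powder factor = explosive mass / rock volume
= 394 / 1311
= 0.3005 kg/m^3


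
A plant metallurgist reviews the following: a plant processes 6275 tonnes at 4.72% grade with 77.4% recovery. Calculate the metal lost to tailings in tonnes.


66.9367 tonnes

Total metal in feed:
= 6275 * 4.72 / 100 = 296.18 tonnes
Metal recovered:
= 296.18 * 77.4 / 100 = 229.24332 tonnes
Metal lost to tailings:
= 296.18 - 229.24332
= 66.9367 tonnes


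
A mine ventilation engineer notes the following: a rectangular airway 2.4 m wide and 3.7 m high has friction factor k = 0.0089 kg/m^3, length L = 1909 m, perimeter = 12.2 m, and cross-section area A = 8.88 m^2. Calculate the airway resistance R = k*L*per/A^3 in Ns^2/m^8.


Compute the numerator:
k * L * per = 0.0089 * 1909 * 12.2
= 207.27922
Compute the denominator:
A^3 = 8.88^3 = 700.227072
Resistance:
R = 207.27922 / 700.227072
= 0.296 Ns^2/m^8

0.296 Ns^2/m^8


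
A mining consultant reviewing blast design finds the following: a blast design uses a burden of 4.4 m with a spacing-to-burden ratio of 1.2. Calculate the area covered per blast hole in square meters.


First, find the spacing:
Spacing = burden * ratio = 4.4 * 1.2
= 5.28 m
Then, calculate the area:
Area = burden * spacing = 4.4 * 5.28
= 23.232 m^2

23.232 m^2


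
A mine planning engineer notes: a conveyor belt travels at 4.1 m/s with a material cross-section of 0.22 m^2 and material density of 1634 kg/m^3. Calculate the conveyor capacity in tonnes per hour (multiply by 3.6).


Volumetric flow = speed * area
= 4.1 * 0.22 = 0.902 m^3/s
Mass flow = volumetric * density
= 0.902 * 1634 = 1473.868 kg/s
Convert to t/h: multiply by 3.6
Capacity = 1473.868 * 3.6
= 5305.9248 t/h

5305.9248 t/h


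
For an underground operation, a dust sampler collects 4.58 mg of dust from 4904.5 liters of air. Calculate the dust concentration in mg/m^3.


0.9338 mg/m^3

Convert liters to m^3: 1 m^3 = 1000 L
Concentration = mass / volume * 1000
= 4.58 / 4904.5 * 1000
= 0.0009338362728 * 1000
= 0.9338 mg/m^3


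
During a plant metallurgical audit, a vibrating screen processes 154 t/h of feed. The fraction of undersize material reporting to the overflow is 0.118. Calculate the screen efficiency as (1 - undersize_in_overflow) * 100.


88.2%

Screen efficiency = (1 - fraction of undersize in overflow) * 100
= (1 - 0.118) * 100
= 0.882 * 100
= 88.2%


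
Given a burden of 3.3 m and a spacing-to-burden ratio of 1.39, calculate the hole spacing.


Spacing = burden * ratio
= 3.3 * 1.39
= 4.587 m

4.587 m


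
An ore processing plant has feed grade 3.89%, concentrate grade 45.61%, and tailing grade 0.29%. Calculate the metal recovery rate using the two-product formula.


93.1372%

Using the two-product formula:
R = 100 * c * (f - t) / (f * (c - t))
Numerator = 100 * 45.61 * (3.89 - 0.29)
= 100 * 45.61 * 3.6
= 16419.6
Denominator = 3.89 * (45.61 - 0.29)
= 3.89 * 45.32
= 176.2948
R = 16419.6 / 176.2948
= 93.1372%


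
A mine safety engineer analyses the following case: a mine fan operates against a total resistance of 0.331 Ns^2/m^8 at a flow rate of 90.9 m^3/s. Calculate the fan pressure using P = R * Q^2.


2734.9901 Pa

Compute Q^2:
Q^2 = 90.9^2 = 8262.81
Compute pressure:
P = R * Q^2 = 0.331 * 8262.81
= 2734.9901 Pa


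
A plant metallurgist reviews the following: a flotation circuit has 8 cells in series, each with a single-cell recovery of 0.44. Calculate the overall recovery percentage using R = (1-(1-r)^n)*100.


Complement of single-cell recovery:
1 - r = 1 - 0.44 = 0.56
Raise to power n:
(1 - r)^8 = 0.56^8 = 0.009671731157
Overall recovery:
R = (1 - 0.009671731157) * 100
= 99.0328%

99.0328%


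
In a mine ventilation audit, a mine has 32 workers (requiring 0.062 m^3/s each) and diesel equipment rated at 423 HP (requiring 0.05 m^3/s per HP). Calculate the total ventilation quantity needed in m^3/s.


Airflow for workers:
Q_people = 32 * 0.062 = 1.984 m^3/s
Airflow for diesel equipment:
Q_diesel = 423 * 0.05 = 21.15 m^3/s
Total ventilation:
Q_total = 1.984 + 21.15
= 23.134 m^3/s

23.134 m^3/s


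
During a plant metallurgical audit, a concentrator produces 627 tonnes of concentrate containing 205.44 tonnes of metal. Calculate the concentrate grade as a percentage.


32.7656%

Grade = (metal in concentrate / concentrate mass) * 100
= (205.44 / 627) * 100
= 0.3276555024 * 100
= 32.7656%


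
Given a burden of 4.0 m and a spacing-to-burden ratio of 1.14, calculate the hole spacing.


Spacing = burden * ratio
= 4.0 * 1.14
= 4.56 m

4.56 m


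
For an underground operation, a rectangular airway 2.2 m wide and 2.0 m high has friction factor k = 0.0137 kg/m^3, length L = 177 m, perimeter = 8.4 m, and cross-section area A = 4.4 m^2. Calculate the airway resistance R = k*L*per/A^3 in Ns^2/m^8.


0.2391 Ns^2/m^8

Compute the numerator:
k * L * per = 0.0137 * 177 * 8.4
= 20.36916
Compute the denominator:
A^3 = 4.4^3 = 85.184
Resistance:
R = 20.36916 / 85.184
= 0.2391 Ns^2/m^8


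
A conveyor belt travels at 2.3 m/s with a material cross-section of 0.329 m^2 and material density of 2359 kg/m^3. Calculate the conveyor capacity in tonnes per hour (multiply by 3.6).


Volumetric flow = speed * area
= 2.3 * 0.329 = 0.7567 m^3/s
Mass flow = volumetric * density
= 0.7567 * 2359 = 1785.0553 kg/s
Convert to t/h: multiply by 3.6
Capacity = 1785.0553 * 3.6
= 6426.1991 t/h

6426.1991 t/h


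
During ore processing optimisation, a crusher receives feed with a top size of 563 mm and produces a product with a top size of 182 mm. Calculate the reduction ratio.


3.0934

Reduction ratio = feed size / product size
= 563 / 182
= 3.0934


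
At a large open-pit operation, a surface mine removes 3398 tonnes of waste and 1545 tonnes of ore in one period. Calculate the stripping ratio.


2.1994

Stripping ratio = waste tonnage / ore tonnage
= 3398 / 1545
= 2.1994


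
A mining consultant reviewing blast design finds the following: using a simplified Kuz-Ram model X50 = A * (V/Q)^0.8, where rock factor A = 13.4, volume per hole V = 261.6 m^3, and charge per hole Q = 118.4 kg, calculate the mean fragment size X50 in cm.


25.2658 cm

Compute V/Q:
V/Q = 261.6 / 118.4 = 2.209459459
Raise to the power 0.8:
(V/Q)^0.8 = 2.209459459^0.8 = 1.885509955
Multiply by A:
X50 = 13.4 * 1.885509955
= 25.2658 cm


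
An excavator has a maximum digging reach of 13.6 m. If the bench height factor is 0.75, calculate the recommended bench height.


10.2 m

Bench height = reach * factor
= 13.6 * 0.75
= 10.2 m


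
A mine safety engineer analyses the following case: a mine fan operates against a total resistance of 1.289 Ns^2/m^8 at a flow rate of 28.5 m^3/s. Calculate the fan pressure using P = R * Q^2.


Compute Q^2:
Q^2 = 28.5^2 = 812.25
Compute pressure:
P = R * Q^2 = 1.289 * 812.25
= 1046.9903 Pa

1046.9903 Pa


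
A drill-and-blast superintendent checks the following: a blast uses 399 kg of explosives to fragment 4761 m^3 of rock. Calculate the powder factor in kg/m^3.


0.0838 kg/m^3

Powder factor = explosive mass / rock volume
= 399 / 4761
= 0.0838 kg/m^3


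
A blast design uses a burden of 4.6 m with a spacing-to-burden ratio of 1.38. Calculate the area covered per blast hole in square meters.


29.2008 m^2

First, find the spacing:
Spacing = burden * ratio = 4.6 * 1.38
= 6.348 m
Then, calculate the area:
Area = burden * spacing = 4.6 * 6.348
= 29.2008 m^2


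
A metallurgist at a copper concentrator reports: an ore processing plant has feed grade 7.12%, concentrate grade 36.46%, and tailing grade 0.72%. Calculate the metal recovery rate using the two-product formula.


Using the two-product formula:
R = 100 * c * (f - t) / (f * (c - t))
Numerator = 100 * 36.46 * (7.12 - 0.72)
= 100 * 36.46 * 6.4
= 23334.4
Denominator = 7.12 * (36.46 - 0.72)
= 7.12 * 35.74
= 254.4688
R = 23334.4 / 254.4688
= 91.6985%

91.6985%


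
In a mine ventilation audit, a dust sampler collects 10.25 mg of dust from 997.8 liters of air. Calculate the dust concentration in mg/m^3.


10.2726 mg/m^3

Convert liters to m^3: 1 m^3 = 1000 L
Concentration = mass / volume * 1000
= 10.25 / 997.8 * 1000
= 0.01027259972 * 1000
= 10.2726 mg/m^3


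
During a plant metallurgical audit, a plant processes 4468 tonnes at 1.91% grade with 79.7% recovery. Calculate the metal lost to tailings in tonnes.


Total metal in feed:
= 4468 * 1.91 / 100 = 85.3388 tonnes
Metal recovered:
= 85.3388 * 79.7 / 100 = 68.0150236 tonnes
Metal lost to tailings:
= 85.3388 - 68.0150236
= 17.3238 tonnes

17.3238 tonnes


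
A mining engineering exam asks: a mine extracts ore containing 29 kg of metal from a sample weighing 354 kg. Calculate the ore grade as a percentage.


8.1921%

Ore grade = (metal mass / ore mass) * 100
= (29 / 354) * 100
= 0.08192090395 * 100
= 8.1921%


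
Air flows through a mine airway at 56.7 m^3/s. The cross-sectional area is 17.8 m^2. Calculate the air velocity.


3.1854 m/s

Velocity = flow rate / cross-sectional area
= 56.7 / 17.8
= 3.1854 m/s


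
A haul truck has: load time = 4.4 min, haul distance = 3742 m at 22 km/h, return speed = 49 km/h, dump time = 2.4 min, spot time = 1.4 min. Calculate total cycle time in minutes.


22.9875 min

Convert haul speed to m/min: 22 * 1000/60 = 366.6666667 m/min
Haul time = 3742 / 366.6666667 = 10.20545455 min
Convert return speed to m/min: 49 * 1000/60 = 816.6666667 m/min
Return time = 3742 / 816.6666667 = 4.582040816 min
Total cycle time:
= 4.4 + 10.20545455 + 2.4 + 4.582040816 + 1.4
= 22.9875 min


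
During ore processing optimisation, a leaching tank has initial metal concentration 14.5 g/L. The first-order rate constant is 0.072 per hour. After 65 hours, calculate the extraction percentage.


99.0721%

Compute the exponent:
-k * t = -0.072 * 65 = -4.68
Remaining concentration:
C = 14.5 * exp(-4.68)
= 14.5 * 0.009279013887
= 0.1345457014 g/L
Extracted = 14.5 - 0.1345457014 = 14.3654543 g/L
Extraction % = 14.3654543 / 14.5 * 100
= 99.0721%


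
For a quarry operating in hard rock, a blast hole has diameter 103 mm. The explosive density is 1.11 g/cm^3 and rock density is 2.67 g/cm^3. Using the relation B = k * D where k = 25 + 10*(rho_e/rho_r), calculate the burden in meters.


3.0032 m

First, compute k:
rho_e / rho_r = 1.11 / 2.67 = 0.4157303371
k = 25 + 10 * 0.4157303371 = 29.15730337
Then, compute burden:
B = k * D / 1000 = 29.15730337 * 103 / 1000
= 3003.202247 / 1000
= 3.0032 m


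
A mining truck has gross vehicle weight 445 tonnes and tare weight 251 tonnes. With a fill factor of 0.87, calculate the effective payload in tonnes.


Maximum payload = gross - tare
= 445 - 251 = 194 tonnes
Effective payload = max payload * fill factor
= 194 * 0.87
= 168.78 tonnes

168.78 tonnes


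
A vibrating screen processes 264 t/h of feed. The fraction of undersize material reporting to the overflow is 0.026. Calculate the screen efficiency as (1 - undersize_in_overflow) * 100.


Screen efficiency = (1 - fraction of undersize in overflow) * 100
= (1 - 0.026) * 100
= 0.974 * 100
= 97.4%

97.4%


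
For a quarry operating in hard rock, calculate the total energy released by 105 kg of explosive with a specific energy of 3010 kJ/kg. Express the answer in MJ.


316.05 MJ

Energy = mass * specific_energy / 1000
= 105 * 3010 / 1000
= 316050 / 1000
= 316.05 MJ


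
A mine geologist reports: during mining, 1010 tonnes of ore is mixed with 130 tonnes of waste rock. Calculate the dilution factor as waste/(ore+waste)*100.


11.4035%

Total material = ore + waste
= 1010 + 130 = 1140 tonnes
Dilution = waste / total * 100
= 130 / 1140 * 100
= 0.1140350877 * 100
= 11.4035%


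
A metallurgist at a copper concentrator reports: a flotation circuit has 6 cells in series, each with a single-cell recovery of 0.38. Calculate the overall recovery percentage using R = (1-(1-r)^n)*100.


94.32%

Complement of single-cell recovery:
1 - r = 1 - 0.38 = 0.62
Raise to power n:
(1 - r)^6 = 0.62^6 = 0.05680023558
Overall recovery:
R = (1 - 0.05680023558) * 100
= 94.32%


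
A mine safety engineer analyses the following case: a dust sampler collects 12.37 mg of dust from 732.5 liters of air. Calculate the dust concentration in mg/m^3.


Convert liters to m^3: 1 m^3 = 1000 L
Concentration = mass / volume * 1000
= 12.37 / 732.5 * 1000
= 0.01688737201 * 1000
= 16.8874 mg/m^3

16.8874 mg/m^3


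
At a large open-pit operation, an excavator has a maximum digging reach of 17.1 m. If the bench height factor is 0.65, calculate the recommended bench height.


11.115 m

Bench height = reach * factor
= 17.1 * 0.65
= 11.115 m


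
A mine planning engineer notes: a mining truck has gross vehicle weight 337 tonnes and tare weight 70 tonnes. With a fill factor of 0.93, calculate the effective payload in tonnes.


248.31 tonnes

Maximum payload = gross - tare
= 337 - 70 = 267 tonnes
Effective payload = max payload * fill factor
= 267 * 0.93
= 248.31 tonnes


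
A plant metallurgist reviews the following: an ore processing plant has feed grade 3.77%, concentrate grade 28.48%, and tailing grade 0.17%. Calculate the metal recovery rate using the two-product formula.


Using the two-product formula:
R = 100 * c * (f - t) / (f * (c - t))
Numerator = 100 * 28.48 * (3.77 - 0.17)
= 100 * 28.48 * 3.6
= 10252.8
Denominator = 3.77 * (28.48 - 0.17)
= 3.77 * 28.31
= 106.7287
R = 10252.8 / 106.7287
= 96.0641%

96.0641%


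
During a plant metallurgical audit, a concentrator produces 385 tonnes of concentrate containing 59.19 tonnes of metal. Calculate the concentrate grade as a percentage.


15.374%

Grade = (metal in concentrate / concentrate mass) * 100
= (59.19 / 385) * 100
= 0.1537402597 * 100
= 15.374%


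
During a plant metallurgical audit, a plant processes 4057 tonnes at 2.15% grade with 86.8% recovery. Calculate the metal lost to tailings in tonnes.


11.5138 tonnes

Total metal in feed:
= 4057 * 2.15 / 100 = 87.2255 tonnes
Metal recovered:
= 87.2255 * 86.8 / 100 = 75.711734 tonnes
Metal lost to tailings:
= 87.2255 - 75.711734
= 11.5138 tonnes


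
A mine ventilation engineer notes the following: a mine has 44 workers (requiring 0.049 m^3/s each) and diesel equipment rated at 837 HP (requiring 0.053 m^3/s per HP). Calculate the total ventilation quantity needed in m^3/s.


46.517 m^3/s

Airflow for workers:
Q_people = 44 * 0.049 = 2.156 m^3/s
Airflow for diesel equipment:
Q_diesel = 837 * 0.053 = 44.361 m^3/s
Total ventilation:
Q_total = 2.156 + 44.361
= 46.517 m^3/s


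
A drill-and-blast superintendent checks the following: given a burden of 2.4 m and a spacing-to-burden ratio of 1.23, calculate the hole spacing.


Spacing = burden * ratio
= 2.4 * 1.23
= 2.952 m

2.952 m


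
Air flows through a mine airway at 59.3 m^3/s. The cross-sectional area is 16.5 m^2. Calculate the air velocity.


3.5939 m/s

Velocity = flow rate / cross-sectional area
= 59.3 / 16.5
= 3.5939 m/s


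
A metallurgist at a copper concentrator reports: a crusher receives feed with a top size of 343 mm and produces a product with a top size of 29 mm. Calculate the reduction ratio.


Reduction ratio = feed size / product size
= 343 / 29
= 11.8276

11.8276


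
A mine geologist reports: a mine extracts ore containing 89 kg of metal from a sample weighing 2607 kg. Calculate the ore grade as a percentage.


3.4139%

Ore grade = (metal mass / ore mass) * 100
= (89 / 2607) * 100
= 0.03413885692 * 100
= 3.4139%


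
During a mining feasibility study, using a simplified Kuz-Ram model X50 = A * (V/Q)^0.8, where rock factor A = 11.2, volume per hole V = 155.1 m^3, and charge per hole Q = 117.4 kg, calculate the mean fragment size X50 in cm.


Compute V/Q:
V/Q = 155.1 / 117.4 = 1.321124361
Raise to the power 0.8:
(V/Q)^0.8 = 1.321124361^0.8 = 1.249553803
Multiply by A:
X50 = 11.2 * 1.249553803
= 13.995 cm

13.995 cm


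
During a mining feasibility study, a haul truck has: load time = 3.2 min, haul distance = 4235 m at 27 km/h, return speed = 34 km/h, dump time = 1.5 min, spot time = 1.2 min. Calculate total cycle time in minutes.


Convert haul speed to m/min: 27 * 1000/60 = 450 m/min
Haul time = 4235 / 450 = 9.411111111 min
Convert return speed to m/min: 34 * 1000/60 = 566.6666667 m/min
Return time = 4235 / 566.6666667 = 7.473529412 min
Total cycle time:
= 3.2 + 9.411111111 + 1.5 + 7.473529412 + 1.2
= 22.7846 min

22.7846 min


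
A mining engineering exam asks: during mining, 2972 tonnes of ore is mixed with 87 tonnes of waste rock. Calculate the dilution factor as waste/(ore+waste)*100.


2.8441%

Total material = ore + waste
= 2972 + 87 = 3059 tonnes
Dilution = waste / total * 100
= 87 / 3059 * 100
= 0.02844066688 * 100
= 2.8441%


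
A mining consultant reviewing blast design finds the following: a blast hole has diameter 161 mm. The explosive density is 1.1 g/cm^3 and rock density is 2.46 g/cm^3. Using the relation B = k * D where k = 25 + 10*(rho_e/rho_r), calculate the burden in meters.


4.7449 m

First, compute k:
rho_e / rho_r = 1.1 / 2.46 = 0.4471544715
k = 25 + 10 * 0.4471544715 = 29.47154472
Then, compute burden:
B = k * D / 1000 = 29.47154472 * 161 / 1000
= 4744.918699 / 1000
= 4.7449 m


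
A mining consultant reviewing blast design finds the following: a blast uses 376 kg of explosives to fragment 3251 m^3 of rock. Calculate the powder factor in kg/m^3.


Powder factor = explosive mass / rock volume
= 376 / 3251
= 0.1157 kg/m^3

0.1157 kg/m^3


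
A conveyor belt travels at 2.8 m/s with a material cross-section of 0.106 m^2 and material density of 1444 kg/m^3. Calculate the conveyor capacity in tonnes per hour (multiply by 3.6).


Volumetric flow = speed * area
= 2.8 * 0.106 = 0.2968 m^3/s
Mass flow = volumetric * density
= 0.2968 * 1444 = 428.5792 kg/s
Convert to t/h: multiply by 3.6
Capacity = 428.5792 * 3.6
= 1542.8851 t/h

1542.8851 t/h


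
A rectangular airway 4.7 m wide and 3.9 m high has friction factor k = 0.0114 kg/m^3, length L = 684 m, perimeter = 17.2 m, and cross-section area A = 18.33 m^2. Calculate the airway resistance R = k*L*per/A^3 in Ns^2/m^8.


0.0218 Ns^2/m^8

Compute the numerator:
k * L * per = 0.0114 * 684 * 17.2
= 134.11872
Compute the denominator:
A^3 = 18.33^3 = 6158.676537
Resistance:
R = 134.11872 / 6158.676537
= 0.0218 Ns^2/m^8


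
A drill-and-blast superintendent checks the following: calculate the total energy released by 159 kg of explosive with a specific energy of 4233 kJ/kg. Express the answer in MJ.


673.047 MJ

Energy = mass * specific_energy / 1000
= 159 * 4233 / 1000
= 673047 / 1000
= 673.047 MJ


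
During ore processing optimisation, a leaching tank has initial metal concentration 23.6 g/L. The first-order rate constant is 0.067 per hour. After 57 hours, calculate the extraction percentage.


Compute the exponent:
-k * t = -0.067 * 57 = -3.819
Remaining concentration:
C = 23.6 * exp(-3.819)
= 23.6 * 0.02194973966
= 0.518013856 g/L
Extracted = 23.6 - 0.518013856 = 23.08198614 g/L
Extraction % = 23.08198614 / 23.6 * 100
= 97.805%

97.805%


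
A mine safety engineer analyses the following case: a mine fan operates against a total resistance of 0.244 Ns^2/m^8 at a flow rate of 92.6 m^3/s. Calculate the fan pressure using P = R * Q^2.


Compute Q^2:
Q^2 = 92.6^2 = 8574.76
Compute pressure:
P = R * Q^2 = 0.244 * 8574.76
= 2092.2414 Pa

2092.2414 Pa


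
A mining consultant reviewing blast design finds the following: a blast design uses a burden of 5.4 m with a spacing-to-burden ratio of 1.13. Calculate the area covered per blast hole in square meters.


First, find the spacing:
Spacing = burden * ratio = 5.4 * 1.13
= 6.102 m
Then, calculate the area:
Area = burden * spacing = 5.4 * 6.102
= 32.9508 m^2

32.9508 m^2


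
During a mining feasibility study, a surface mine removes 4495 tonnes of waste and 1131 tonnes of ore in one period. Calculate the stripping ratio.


Stripping ratio = waste tonnage / ore tonnage
= 4495 / 1131
= 3.9744

3.9744


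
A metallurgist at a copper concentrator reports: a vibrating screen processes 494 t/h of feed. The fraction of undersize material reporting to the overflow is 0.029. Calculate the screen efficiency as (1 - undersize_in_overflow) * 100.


97.1%

Screen efficiency = (1 - fraction of undersize in overflow) * 100
= (1 - 0.029) * 100
= 0.971 * 100
= 97.1%


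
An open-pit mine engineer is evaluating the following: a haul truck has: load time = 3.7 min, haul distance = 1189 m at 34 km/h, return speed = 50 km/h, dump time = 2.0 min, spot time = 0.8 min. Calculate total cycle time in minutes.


10.025 min

Convert haul speed to m/min: 34 * 1000/60 = 566.6666667 m/min
Haul time = 1189 / 566.6666667 = 2.098235294 min
Convert return speed to m/min: 50 * 1000/60 = 833.3333333 m/min
Return time = 1189 / 833.3333333 = 1.4268 min
Total cycle time:
= 3.7 + 2.098235294 + 2.0 + 1.4268 + 0.8
= 10.025 min


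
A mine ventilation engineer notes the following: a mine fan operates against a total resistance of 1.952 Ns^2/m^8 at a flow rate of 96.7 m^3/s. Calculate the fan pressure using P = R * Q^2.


Compute Q^2:
Q^2 = 96.7^2 = 9350.89
Compute pressure:
P = R * Q^2 = 1.952 * 9350.89
= 18252.9373 Pa

18252.9373 Pa


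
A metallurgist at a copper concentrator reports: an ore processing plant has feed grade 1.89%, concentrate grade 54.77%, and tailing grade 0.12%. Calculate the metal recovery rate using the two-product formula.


Using the two-product formula:
R = 100 * c * (f - t) / (f * (c - t))
Numerator = 100 * 54.77 * (1.89 - 0.12)
= 100 * 54.77 * 1.77
= 9694.29
Denominator = 1.89 * (54.77 - 0.12)
= 1.89 * 54.65
= 103.2885
R = 9694.29 / 103.2885
= 93.8564%

93.8564%


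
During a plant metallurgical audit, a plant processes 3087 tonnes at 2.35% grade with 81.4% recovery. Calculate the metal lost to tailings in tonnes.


13.4933 tonnes

Total metal in feed:
= 3087 * 2.35 / 100 = 72.5445 tonnes
Metal recovered:
= 72.5445 * 81.4 / 100 = 59.051223 tonnes
Metal lost to tailings:
= 72.5445 - 59.051223
= 13.4933 tonnes


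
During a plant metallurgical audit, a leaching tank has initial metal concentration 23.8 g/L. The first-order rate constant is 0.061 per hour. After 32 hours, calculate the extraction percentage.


Compute the exponent:
-k * t = -0.061 * 32 = -1.952
Remaining concentration:
C = 23.8 * exp(-1.952)
= 23.8 * 0.1419898078
= 3.379357426 g/L
Extracted = 23.8 - 3.379357426 = 20.42064257 g/L
Extraction % = 20.42064257 / 23.8 * 100
= 85.801%

85.801%


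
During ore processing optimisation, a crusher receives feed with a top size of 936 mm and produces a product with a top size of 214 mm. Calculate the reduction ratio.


Reduction ratio = feed size / product size
= 936 / 214
= 4.3738

4.3738


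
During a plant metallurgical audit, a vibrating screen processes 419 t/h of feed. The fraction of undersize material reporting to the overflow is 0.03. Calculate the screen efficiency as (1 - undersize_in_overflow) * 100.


Screen efficiency = (1 - fraction of undersize in overflow) * 100
= (1 - 0.03) * 100
= 0.97 * 100
= 97.0%

97.0%


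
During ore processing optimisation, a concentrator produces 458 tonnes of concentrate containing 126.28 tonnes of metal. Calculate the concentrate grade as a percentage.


27.5721%

Grade = (metal in concentrate / concentrate mass) * 100
= (126.28 / 458) * 100
= 0.275720524 * 100
= 27.5721%


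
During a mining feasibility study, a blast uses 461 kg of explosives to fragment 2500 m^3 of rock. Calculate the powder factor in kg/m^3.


0.1844 kg/m^3

Powder factor = explosive mass / rock volume
= 461 / 2500
= 0.1844 kg/m^3


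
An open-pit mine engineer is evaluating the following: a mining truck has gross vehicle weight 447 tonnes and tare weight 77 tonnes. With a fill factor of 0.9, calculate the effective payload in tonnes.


Maximum payload = gross - tare
= 447 - 77 = 370 tonnes
Effective payload = max payload * fill factor
= 370 * 0.9
= 333.0 tonnes

333.0 tonnes


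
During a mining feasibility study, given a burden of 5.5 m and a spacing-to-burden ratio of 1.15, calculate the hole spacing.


Spacing = burden * ratio
= 5.5 * 1.15
= 6.325 m

6.325 m


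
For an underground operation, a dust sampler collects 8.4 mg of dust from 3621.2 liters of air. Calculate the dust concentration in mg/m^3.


2.3197 mg/m^3

Convert liters to m^3: 1 m^3 = 1000 L
Concentration = mass / volume * 1000
= 8.4 / 3621.2 * 1000
= 0.002319673037 * 1000
= 2.3197 mg/m^3


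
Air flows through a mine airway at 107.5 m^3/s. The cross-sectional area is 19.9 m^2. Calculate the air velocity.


5.402 m/s

Velocity = flow rate / cross-sectional area
= 107.5 / 19.9
= 5.402 m/s


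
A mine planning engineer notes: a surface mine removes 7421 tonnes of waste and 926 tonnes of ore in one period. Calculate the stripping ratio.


8.014

Stripping ratio = waste tonnage / ore tonnage
= 7421 / 926
= 8.014


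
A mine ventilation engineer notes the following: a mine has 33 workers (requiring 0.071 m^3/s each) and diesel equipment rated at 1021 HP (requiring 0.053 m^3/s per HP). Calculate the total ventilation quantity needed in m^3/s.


Airflow for workers:
Q_people = 33 * 0.071 = 2.343 m^3/s
Airflow for diesel equipment:
Q_diesel = 1021 * 0.053 = 54.113 m^3/s
Total ventilation:
Q_total = 2.343 + 54.113
= 56.456 m^3/s

56.456 m^3/s


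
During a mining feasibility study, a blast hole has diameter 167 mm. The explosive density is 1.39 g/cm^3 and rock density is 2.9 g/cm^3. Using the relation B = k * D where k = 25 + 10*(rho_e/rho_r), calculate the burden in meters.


4.9754 m

First, compute k:
rho_e / rho_r = 1.39 / 2.9 = 0.4793103448
k = 25 + 10 * 0.4793103448 = 29.79310345
Then, compute burden:
B = k * D / 1000 = 29.79310345 * 167 / 1000
= 4975.448276 / 1000
= 4.9754 m


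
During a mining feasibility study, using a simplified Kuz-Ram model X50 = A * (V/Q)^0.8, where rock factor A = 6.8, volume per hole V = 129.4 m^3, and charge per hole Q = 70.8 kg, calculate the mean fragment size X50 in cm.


Compute V/Q:
V/Q = 129.4 / 70.8 = 1.827683616
Raise to the power 0.8:
(V/Q)^0.8 = 1.827683616^0.8 = 1.620021637
Multiply by A:
X50 = 6.8 * 1.620021637
= 11.0161 cm

11.0161 cm


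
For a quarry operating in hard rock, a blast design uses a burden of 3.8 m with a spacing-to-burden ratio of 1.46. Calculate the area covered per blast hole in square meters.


21.0824 m^2

First, find the spacing:
Spacing = burden * ratio = 3.8 * 1.46
= 5.548 m
Then, calculate the area:
Area = burden * spacing = 3.8 * 5.548
= 21.0824 m^2


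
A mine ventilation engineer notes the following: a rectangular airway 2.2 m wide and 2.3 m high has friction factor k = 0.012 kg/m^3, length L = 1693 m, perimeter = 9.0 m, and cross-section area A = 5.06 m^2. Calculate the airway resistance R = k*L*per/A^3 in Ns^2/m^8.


1.4113 Ns^2/m^8

Compute the numerator:
k * L * per = 0.012 * 1693 * 9.0
= 182.844
Compute the denominator:
A^3 = 5.06^3 = 129.554216
Resistance:
R = 182.844 / 129.554216
= 1.4113 Ns^2/m^8


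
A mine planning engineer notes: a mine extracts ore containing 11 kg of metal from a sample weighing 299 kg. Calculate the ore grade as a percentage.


Ore grade = (metal mass / ore mass) * 100
= (11 / 299) * 100
= 0.03678929766 * 100
= 3.6789%

3.6789%


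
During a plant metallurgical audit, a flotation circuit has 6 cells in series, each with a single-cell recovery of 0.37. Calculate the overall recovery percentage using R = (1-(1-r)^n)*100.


93.7476%

Complement of single-cell recovery:
1 - r = 1 - 0.37 = 0.63
Raise to power n:
(1 - r)^6 = 0.63^6 = 0.06252350221
Overall recovery:
R = (1 - 0.06252350221) * 100
= 93.7476%


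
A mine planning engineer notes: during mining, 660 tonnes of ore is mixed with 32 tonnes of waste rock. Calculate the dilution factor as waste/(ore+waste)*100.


Total material = ore + waste
= 660 + 32 = 692 tonnes
Dilution = waste / total * 100
= 32 / 692 * 100
= 0.04624277457 * 100
= 4.6243%

4.6243%


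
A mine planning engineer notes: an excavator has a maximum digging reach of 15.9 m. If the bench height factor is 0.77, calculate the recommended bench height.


12.243 m

Bench height = reach * factor
= 15.9 * 0.77
= 12.243 m


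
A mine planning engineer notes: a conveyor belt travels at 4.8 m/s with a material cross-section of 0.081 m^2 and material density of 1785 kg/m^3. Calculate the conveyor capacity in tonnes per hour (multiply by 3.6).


Volumetric flow = speed * area
= 4.8 * 0.081 = 0.3888 m^3/s
Mass flow = volumetric * density
= 0.3888 * 1785 = 694.008 kg/s
Convert to t/h: multiply by 3.6
Capacity = 694.008 * 3.6
= 2498.4288 t/h

2498.4288 t/h


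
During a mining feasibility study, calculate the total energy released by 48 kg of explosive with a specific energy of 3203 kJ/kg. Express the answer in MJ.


Energy = mass * specific_energy / 1000
= 48 * 3203 / 1000
= 153744 / 1000
= 153.744 MJ

153.744 MJ


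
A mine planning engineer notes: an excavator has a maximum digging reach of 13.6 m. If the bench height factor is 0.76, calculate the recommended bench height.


10.336 m

Bench height = reach * factor
= 13.6 * 0.76
= 10.336 m


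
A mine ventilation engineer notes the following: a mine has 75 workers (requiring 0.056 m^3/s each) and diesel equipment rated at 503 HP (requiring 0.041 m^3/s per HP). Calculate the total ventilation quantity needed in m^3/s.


24.823 m^3/s

Airflow for workers:
Q_people = 75 * 0.056 = 4.2 m^3/s
Airflow for diesel equipment:
Q_diesel = 503 * 0.041 = 20.623 m^3/s
Total ventilation:
Q_total = 4.2 + 20.623
= 24.823 m^3/s


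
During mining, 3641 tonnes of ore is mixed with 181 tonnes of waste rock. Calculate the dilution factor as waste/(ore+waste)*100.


4.7357%

Total material = ore + waste
= 3641 + 181 = 3822 tonnes
Dilution = waste / total * 100
= 181 / 3822 * 100
= 0.0473574045 * 100
= 4.7357%
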